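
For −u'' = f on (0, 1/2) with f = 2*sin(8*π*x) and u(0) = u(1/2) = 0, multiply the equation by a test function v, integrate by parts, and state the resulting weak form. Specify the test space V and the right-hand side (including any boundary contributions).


V = H^1_0(0, 1/2) (so v(0) = v(1/2) = 0); weak form: ∫_0^1/2 u'v' dx = ∫_0^1/2 (2*sin(8*π*x)) v dx for all v ∈ V.

Multiply both sides by a test function v and integrate from 0 to 1/2:
  ∫_0^1/2 −u''(x) v(x) dx = ∫_0^1/2 f(x) v(x) dx.
Integrate the LHS by parts once:
  ∫_0^1/2 −u'' v dx = −[u'(x) v(x)]_0^1/2 + ∫_0^1/2 u'(x) v'(x) dx.
Thus ∫_0^1/2 u'(x) v'(x) dx = ∫_0^1/2 f(x) v(x) dx + [u'(x) v(x)]_0^1/2.
Choose V so that boundary terms are either known or forced to vanish.
u is Dirichlet: u(0) = u(1/2) = 0. Let V = H^1_0(0, 1/2); then v(0) = v(1/2) = 0, and [u' v]_0^1/2 = 0.
Weak formulation: find u (satisfying any essential BC) such that ∫_0^1/2 u'(x) v'(x) dx = ∫_0^1/2 f v dx for all v ∈ V.
Substituting f(x) = 2*sin(8*π*x), the right-hand side is ∫_0^1/2 (2*sin(8*π*x)) v dx.


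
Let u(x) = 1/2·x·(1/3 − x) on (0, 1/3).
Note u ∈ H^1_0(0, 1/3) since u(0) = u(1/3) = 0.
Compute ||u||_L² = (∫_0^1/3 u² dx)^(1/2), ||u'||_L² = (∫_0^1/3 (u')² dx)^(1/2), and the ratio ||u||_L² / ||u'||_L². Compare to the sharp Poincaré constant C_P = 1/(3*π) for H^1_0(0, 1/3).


||u||_L² / ||u'||_L² = sqrt(10)/30 < C_P = 1/(3*π).

u(x) = 1/2·x·(1/3 − x), so u'(x) = 1/6 - x.
u(x) = 1/2·x·(1/3 − x) vanishes at x = 0 and x = 1/3, so u ∈ H^1_0(0, 1/3). Differentiate via the product rule and integrate the resulting polynomials term by term.
  ∫_0^1/3 u² dx = ∫_0^1/3 (x^4/4 - x^3/6 + x^2/36) dx. Term by term:
    ∫_0^1/3 x^4/4 dx = 1/4860;  ∫_0^1/3 -x^3/6 dx = -1/1944;  ∫_0^1/3 x^2/36 dx = 1/2916.
  Sum: 1/4860 − 1/1944 + 1/2916 = 1/29160.
  ∫_0^1/3 (u')² dx = ∫_0^1/3 (x^2 - x/3 + 1/36) dx. Term by term:
    ∫_0^1/3 x^2 dx = 1/81;  ∫_0^1/3 -x/3 dx = -1/54;  ∫_0^1/3 1/36 dx = 1/108.
  Sum: 1/81 − 1/54 + 1/108 = 1/324.
∫_0^1/3 u² dx = 1/29160, so ||u||_L² = sqrt(10)/540.
∫_0^1/3 (u')² dx = 1/324, so ||u'||_L² = 1/18.
Ratio ||u||_L² / ||u'||_L² = sqrt(10)/30.
Sharp Poincaré constant on H^1_0(0, 1/3) is C_P = L/π = 1/(3*π), achieved by sin(3*π·x).
A polynomial bump cannot attain the sharp Poincaré constant (only the first sine eigenfunction does), so the ratio is strictly less than C_P, consistent with ||u||_L² ≤ C_P ||u'||_L².


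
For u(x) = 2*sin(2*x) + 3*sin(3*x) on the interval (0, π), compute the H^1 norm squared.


||u||_{H^1(0,π)}^2 = 55*π

u'(x) = 4*cos(2*x) + 9*cos(3*x).
Expand u² and (u')² and integrate term by term on (0, π), using: for integers n ≥ 1, ∫_0^π sin²(nx) dx = ∫_0^π cos²(nx) dx = π/2; for n ≠ n', ∫_0^π sin(nx)sin(n'x) dx = ∫_0^π cos(nx)cos(n'x) dx = 0; and by product-to-sum, ∫_0^π sin(nx)cos(n'x) dx = ½∫_0^π [sin((n+n')x) + sin((n−n')x)] dx, which is 0 when n+n' is even and 2n/(n²−n'²) when n+n' is odd (it need not vanish on (0, π)).
  u² squared terms: (2)²·∫sin(2x)² dx = 4·π/2 = 2*π;  (3)²·∫sin(3x)² dx = 9·π/2 = 9*π/2.
  u² cross terms: 2·(2)·(3)·∫sin(2x)·sin(3x) dx = 12·(0) = 0.
  So ∫_0^π u² dx = 2*π + 9*π/2 + 0 = 13*π/2.
  (u')² squared terms: (4)²·∫cos(2x)² dx = 16·π/2 = 8*π;  (9)²·∫cos(3x)² dx = 81·π/2 = 81*π/2.
  (u')² cross terms: 2·(4)·(9)·∫cos(2x)·cos(3x) dx = 72·(0) = 0.
  So ∫_0^π (u')² dx = 8*π + 81*π/2 + 0 = 97*π/2.
||u||_{H^1}^2 = (13*π/2) + (97*π/2) = 55*π.


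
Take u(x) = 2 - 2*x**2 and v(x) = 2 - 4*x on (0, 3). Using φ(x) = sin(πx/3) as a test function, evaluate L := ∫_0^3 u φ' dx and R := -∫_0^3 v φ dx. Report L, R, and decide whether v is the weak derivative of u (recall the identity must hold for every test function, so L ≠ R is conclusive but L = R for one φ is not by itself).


LHS = 36/π, RHS = 24/π. No, v is not the weak derivative of u.

u(x) = 2 - 2*x**2, classical derivative u'(x) = -4*x.
φ(x) = sin(πx/3), so φ'(x) = π*cos(π*x/3)/3.
Note φ(0) = φ(3) = 0, so the boundary term u·φ vanishes.
LHS = ∫_0^3 u(x) φ'(x) dx = ∫_0^3 (-2*π*x^2*cos(π*x/3)/3 + 2*π*cos(π*x/3)/3) dx. Term by term:
  ∫_0^3 2*π*cos(π*x/3)/3 dx = 0;  ∫_0^3 -2*π*x^2*cos(π*x/3)/3 dx = 36/π.
Sum: 0 + 36/π = 36/π.
So LHS = 36/π.
∫_0^3 v(x) φ(x) dx = ∫_0^3 (-4*x*sin(π*x/3) + 2*sin(π*x/3)) dx. Term by term:
  ∫_0^3 2*sin(π*x/3) dx = 12/π;  ∫_0^3 -4*x*sin(π*x/3) dx = -36/π.
Sum: 12/π − 36/π = -24/π.
So RHS = -∫_0^3 v(x) φ(x) dx = 24/π.
LHS − RHS = 12/π ≠ 0, so the identity fails.
(For a valid weak derivative the identity must hold for EVERY test function, in particular this one. The failure shows v is NOT the weak derivative of u.)
Correct weak derivative would be u'(x) = -4*x.


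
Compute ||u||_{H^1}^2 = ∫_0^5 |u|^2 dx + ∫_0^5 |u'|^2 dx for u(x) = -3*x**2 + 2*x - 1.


||u||_{H^1}^2 = 16025/3

The H^1 norm (squared) on an interval (0, L) is
  ||u||_{H^1}^2 = ∫_0^L u(x)^2 dx + ∫_0^L u'(x)^2 dx.
Compute u'(x) = 2 - 6*x.
Then u(x)^2 = 9*x**4 - 12*x**3 + 10*x**2 - 4*x + 1 and u'(x)^2 = 36*x**2 - 24*x + 4.
Integrate each monomial from 0 to 5 using ∫_0^5 c·x^n dx = c·5^(n+1)/(n+1):
  ∫_0^5 u(x)^2 dx = ∫_0^5 (9*x^4 - 12*x^3 + 10*x^2 - 4*x + 1) dx. Term by term:
    ∫_0^5 9*x^4 dx = 5625;  ∫_0^5 -12*x^3 dx = -1875;  ∫_0^5 10*x^2 dx = 1250/3;
    ∫_0^5 -4*x dx = -50;  ∫_0^5 1 dx = 5.
  Sum: 5625 − 1875 + 1250/3 − 50 + 5 = 12365/3.
  ∫_0^5 u'(x)^2 dx = ∫_0^5 (36*x^2 - 24*x + 4) dx. Term by term:
    ∫_0^5 36*x^2 dx = 1500;  ∫_0^5 -24*x dx = -300;  ∫_0^5 4 dx = 20.
  Sum: 1500 − 300 + 20 = 1220.
Adding: ||u||_{H^1}^2 = 12365/3 + 1220 = 16025/3.


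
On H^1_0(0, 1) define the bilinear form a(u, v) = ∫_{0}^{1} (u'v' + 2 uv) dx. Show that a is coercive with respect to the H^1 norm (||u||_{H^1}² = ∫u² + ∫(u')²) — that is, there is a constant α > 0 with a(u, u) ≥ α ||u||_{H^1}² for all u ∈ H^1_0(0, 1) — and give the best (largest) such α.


α = 1

Coercivity of a(·,·) on H^1_0(0, 1) means a(u, u) ≥ α ||u||_{H^1}² for every u ∈ H^1_0.
The interval has length L = 1, and Poincaré/coercivity depend only on L. Here a(u, u) = ∫(u')² + (2)·∫u².
Here c = 2 ≥ 1, so a(u,u) = ∫(u')² + c∫u² ≥ ∫(u')² + ∫u² = ||u||_{H^1}², i.e. α = 1 works. No larger α is possible: a(u,u) ≥ α||u||_{H^1}² means (1−α)∫(u')² ≥ (α−c)∫u², and for the modes u_n = sin(nπ(x−x₀)/L) (x₀ the left endpoint) one has ∫u_n²/∫(u_n')² = (L/(nπ))² → 0, so a(u_n,u_n)/||u_n||_{H^1}² → 1. Hence the optimal constant is α = 1.
Therefore α = 1.


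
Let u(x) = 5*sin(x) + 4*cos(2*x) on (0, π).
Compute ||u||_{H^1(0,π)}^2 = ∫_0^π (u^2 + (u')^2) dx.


||u||_{H^1(0,π)}^2 = -400/3 + 65*π

u'(x) = -8*sin(2*x) + 5*cos(x).
Expand u² and (u')² and integrate term by term on (0, π), using: for integers n ≥ 1, ∫_0^π sin²(nx) dx = ∫_0^π cos²(nx) dx = π/2; for n ≠ n', ∫_0^π sin(nx)sin(n'x) dx = ∫_0^π cos(nx)cos(n'x) dx = 0; and by product-to-sum, ∫_0^π sin(nx)cos(n'x) dx = ½∫_0^π [sin((n+n')x) + sin((n−n')x)] dx, which is 0 when n+n' is even and 2n/(n²−n'²) when n+n' is odd (it need not vanish on (0, π)).
  u² squared terms: (4)²·∫cos(2x)² dx = 16·π/2 = 8*π;  (5)²·∫sin(x)² dx = 25·π/2 = 25*π/2.
  u² cross terms: 2·(4)·(5)·∫cos(2x)·sin(x) dx = 40·(-2/3) = -80/3.
  So ∫_0^π u² dx = 8*π + 25*π/2 − 80/3 = -80/3 + 41*π/2.
  (u')² squared terms: (-8)²·∫sin(2x)² dx = 64·π/2 = 32*π;  (5)²·∫cos(x)² dx = 25·π/2 = 25*π/2.
  (u')² cross terms: 2·(-8)·(5)·∫sin(2x)·cos(x) dx = -80·(4/3) = -320/3.
  So ∫_0^π (u')² dx = 32*π + 25*π/2 − 320/3 = -320/3 + 89*π/2.
||u||_{H^1}^2 = (-80/3 + 41*π/2) + (-320/3 + 89*π/2) = -400/3 + 65*π.


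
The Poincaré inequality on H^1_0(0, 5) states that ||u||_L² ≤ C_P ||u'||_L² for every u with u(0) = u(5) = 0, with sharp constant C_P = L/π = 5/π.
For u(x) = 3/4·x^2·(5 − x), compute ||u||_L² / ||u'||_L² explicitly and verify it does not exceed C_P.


||u||_L² / ||u'||_L² = 5*sqrt(14)/14 < C_P = 5/π.

u(x) = 3/4·x^2·(5 − x), so u'(x) = 3*x*(10 - 3*x)/4.
u(x) = 3/4·x^2·(5 − x) vanishes at x = 0 and x = 5, so u ∈ H^1_0(0, 5). Differentiate via the product rule and integrate the resulting polynomials term by term.
  ∫_0^5 u² dx = ∫_0^5 (9*x^6/16 - 45*x^5/8 + 225*x^4/16) dx. Term by term:
    ∫_0^5 9*x^6/16 dx = 703125/112;  ∫_0^5 -45*x^5/8 dx = -234375/16;  ∫_0^5 225*x^4/16 dx = 140625/16.
  Sum: 703125/112 − 234375/16 + 140625/16 = 46875/112.
  ∫_0^5 (u')² dx = ∫_0^5 (81*x^4/16 - 135*x^3/4 + 225*x^2/4) dx. Term by term:
    ∫_0^5 81*x^4/16 dx = 50625/16;  ∫_0^5 -135*x^3/4 dx = -84375/16;  ∫_0^5 225*x^2/4 dx = 9375/4.
  Sum: 50625/16 − 84375/16 + 9375/4 = 1875/8.
∫_0^5 u² dx = 46875/112, so ||u||_L² = 125*sqrt(21)/28.
∫_0^5 (u')² dx = 1875/8, so ||u'||_L² = 25*sqrt(6)/4.
Ratio ||u||_L² / ||u'||_L² = 5*sqrt(14)/14.
Sharp Poincaré constant on H^1_0(0, 5) is C_P = L/π = 5/π, achieved by sin(π/5·x).
A polynomial bump cannot attain the sharp Poincaré constant (only the first sine eigenfunction does), so the ratio is strictly less than C_P, consistent with ||u||_L² ≤ C_P ||u'||_L².


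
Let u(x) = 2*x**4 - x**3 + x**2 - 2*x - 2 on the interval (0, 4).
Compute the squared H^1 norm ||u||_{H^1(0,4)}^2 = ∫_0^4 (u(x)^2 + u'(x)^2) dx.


||u||_{H^1}^2 = 66460256/315

The H^1 norm (squared) on an interval (0, L) is
  ||u||_{H^1}^2 = ∫_0^L u(x)^2 dx + ∫_0^L u'(x)^2 dx.
Compute u'(x) = 8*x**3 - 3*x**2 + 2*x - 2.
Then u(x)^2 = 4*x**8 - 4*x**7 + 5*x**6 - 10*x**5 - 3*x**4 + 8*x + 4 and u'(x)^2 = 64*x**6 - 48*x**5 + 41*x**4 - 44*x**3 + 16*x**2 - 8*x + 4.
Integrate each monomial from 0 to 4 using ∫_0^4 c·x^n dx = c·4^(n+1)/(n+1):
  ∫_0^4 u(x)^2 dx = ∫_0^4 (4*x^8 - 4*x^7 + 5*x^6 - 10*x^5 - 3*x^4 + 8*x + 4) dx. Term by term:
    ∫_0^4 4*x^8 dx = 1048576/9;  ∫_0^4 -4*x^7 dx = -32768;  ∫_0^4 5*x^6 dx = 81920/7;
    ∫_0^4 -10*x^5 dx = -20480/3;  ∫_0^4 -3*x^4 dx = -3072/5;  ∫_0^4 8*x dx = 64;
    ∫_0^4 4 dx = 16.
  Sum: 1048576/9 − 32768 + 81920/7 − 20480/3 − 3072/5 + 64 + 16 = 27745904/315.
  ∫_0^4 u'(x)^2 dx = ∫_0^4 (64*x^6 - 48*x^5 + 41*x^4 - 44*x^3 + 16*x^2 - 8*x + 4) dx. Term by term:
    ∫_0^4 64*x^6 dx = 1048576/7;  ∫_0^4 -48*x^5 dx = -32768;  ∫_0^4 41*x^4 dx = 41984/5;
    ∫_0^4 -44*x^3 dx = -2816;  ∫_0^4 16*x^2 dx = 1024/3;  ∫_0^4 -8*x dx = -64;
    ∫_0^4 4 dx = 16.
  Sum: 1048576/7 − 32768 + 41984/5 − 2816 + 1024/3 − 64 + 16 = 12904784/105.
Adding: ||u||_{H^1}^2 = 27745904/315 + 12904784/105 = 66460256/315.


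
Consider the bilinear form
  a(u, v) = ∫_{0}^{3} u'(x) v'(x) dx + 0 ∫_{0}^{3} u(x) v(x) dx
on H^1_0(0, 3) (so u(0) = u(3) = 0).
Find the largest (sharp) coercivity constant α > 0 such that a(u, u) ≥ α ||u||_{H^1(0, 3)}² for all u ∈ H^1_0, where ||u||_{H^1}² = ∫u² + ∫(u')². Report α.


α = π^2/(9 + π^2)

Coercivity of a(·,·) on H^1_0(0, 3) means a(u, u) ≥ α ||u||_{H^1}² for every u ∈ H^1_0.
The interval has length L = 3, and Poincaré/coercivity depend only on L. Here a(u, u) = ∫(u')² + (0)·∫u².
Here c = 0, so a(u,u) = ∫(u')² alone. The condition a(u,u) ≥ α||u||_{H^1}² reads (1−α)∫(u')² ≥ (α−c)∫u². Any admissible α is ≤ 1 (rapidly oscillating u have ∫u²/∫(u')² → 0), and α = 1 would force 0 ≥ (1−c)∫u², impossible since c < 1; so 1−α > 0. By the sharp Poincaré inequality on H^1_0 of an interval of length L, ∫(u')² ≥ (π/L)²∫u² with equality for the first sine mode sin(π(x−x₀)/L) (x₀ the left endpoint), so the inequality holds for all u iff (1−α)(π/L)² ≥ α − c, i.e. α ≤ ((π/L)² + c)/((π/L)² + 1) = (1 + c(L/π)²)/(1 + (L/π)²). (Direct route, valid since c ≤ 0: Poincaré gives c∫u² ≥ c(L/π)²∫(u')², so a(u,u) ≥ (1 + c(L/π)²)∫(u')², while ||u||_{H^1}² ≤ (1 + (L/π)²)∫(u')²; dividing yields the same α.) With (π/L)² = π^2/9 and c = 0, the largest admissible constant is α = ((π/L)² + c)/((π/L)² + 1).
Simplifying, α = π^2/(9 + π^2).


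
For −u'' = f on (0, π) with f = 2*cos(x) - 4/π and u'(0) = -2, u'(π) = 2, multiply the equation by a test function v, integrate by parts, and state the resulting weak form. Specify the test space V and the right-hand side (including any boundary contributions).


V = H^1(0, π) (v unrestricted at boundary; u is determined up to an additive constant); weak form: ∫_0^π u'v' dx = ∫_0^π (2*cos(x) - 4/π) v dx + 2·v(π) + 2·v(0) for all v ∈ V.

Multiply both sides by a test function v and integrate from 0 to π:
  ∫_0^π −u''(x) v(x) dx = ∫_0^π f(x) v(x) dx.
Integrate the LHS by parts once:
  ∫_0^π −u'' v dx = −[u'(x) v(x)]_0^π + ∫_0^π u'(x) v'(x) dx.
Thus ∫_0^π u'(x) v'(x) dx = ∫_0^π f(x) v(x) dx + [u'(x) v(x)]_0^π.
Choose V so that boundary terms are either known or forced to vanish.
u has inhomogeneous Neumann u'(0) = -2, u'(π) = 2. [u' v]_0^π = (2)·v(π) − (-2)·v(0) = 2·v(π) + 2·v(0). Take V = H^1(0, π); boundary term becomes part of RHS.
Weak formulation: find u (satisfying any essential BC) such that ∫_0^π u'(x) v'(x) dx = ∫_0^π f v dx + 2·v(π) + 2·v(0) for all v ∈ V (Neumann data are natural BCs: they enter the RHS as boundary terms).
Substituting f(x) = 2*cos(x) - 4/π, the right-hand side is ∫_0^π (2*cos(x) - 4/π) v dx + 2·v(π) + 2·v(0).
Compatibility check (pure Neumann): taking v ≡ 1 ∈ V gives 0 = ∫_0^π f dx + (2) − (-2), i.e. ∫_0^π f dx must equal u'(0) − u'(π) = -4. Indeed ∫_0^π (2*cos(x) - 4/π) dx = -4, so the data are compatible. The solution is then unique only up to an additive constant (fix it e.g. by requiring ∫_0^π u dx = 0).


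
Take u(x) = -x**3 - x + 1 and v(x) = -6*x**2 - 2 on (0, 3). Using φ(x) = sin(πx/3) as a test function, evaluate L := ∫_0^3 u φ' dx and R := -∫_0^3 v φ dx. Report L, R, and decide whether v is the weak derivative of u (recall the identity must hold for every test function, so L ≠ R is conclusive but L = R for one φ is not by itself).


LHS = -324/π^3 + 87/π, RHS = -648/π^3 + 174/π. No, v is not the weak derivative of u.

u(x) = -x**3 - x + 1, classical derivative u'(x) = -3*x**2 - 1.
φ(x) = sin(πx/3), so φ'(x) = π*cos(π*x/3)/3.
Note φ(0) = φ(3) = 0, so the boundary term u·φ vanishes.
LHS = ∫_0^3 u(x) φ'(x) dx = ∫_0^3 (-π*x^3*cos(π*x/3)/3 - π*x*cos(π*x/3)/3 + π*cos(π*x/3)/3) dx. Term by term:
  ∫_0^3 π*cos(π*x/3)/3 dx = 0;  ∫_0^3 -π*x*cos(π*x/3)/3 dx = 6/π;  ∫_0^3 -π*x^3*cos(π*x/3)/3 dx = -324/π^3 + 81/π.
Sum: 0 + 6/π + -324/π^3 + 81/π = -324/π^3 + 87/π.
So LHS = -324/π^3 + 87/π.
∫_0^3 v(x) φ(x) dx = ∫_0^3 (-6*x^2*sin(π*x/3) - 2*sin(π*x/3)) dx. Term by term:
  ∫_0^3 -2*sin(π*x/3) dx = -12/π;  ∫_0^3 -6*x^2*sin(π*x/3) dx = -162/π + 648/π^3.
Sum: -12/π + -162/π + 648/π^3 = -174/π + 648/π^3.
So RHS = -∫_0^3 v(x) φ(x) dx = -648/π^3 + 174/π.
LHS − RHS = -87/π + 324/π^3 ≠ 0, so the identity fails.
(For a valid weak derivative the identity must hold for EVERY test function, in particular this one. The failure shows v is NOT the weak derivative of u.)
Correct weak derivative would be u'(x) = -3*x**2 - 1.


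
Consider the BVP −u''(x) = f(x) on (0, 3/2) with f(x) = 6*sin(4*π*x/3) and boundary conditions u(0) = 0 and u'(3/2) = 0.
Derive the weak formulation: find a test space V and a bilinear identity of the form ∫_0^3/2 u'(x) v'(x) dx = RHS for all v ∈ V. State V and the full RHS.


V = {v ∈ H^1(0, 3/2) : v(0) = 0} (test functions vanish at x = 0 where u is specified); weak form: ∫_0^3/2 u'v' dx = ∫_0^3/2 (6*sin(4*π*x/3)) v dx for all v ∈ V.

Multiply both sides by a test function v and integrate from 0 to 3/2:
  ∫_0^3/2 −u''(x) v(x) dx = ∫_0^3/2 f(x) v(x) dx.
Integrate the LHS by parts once:
  ∫_0^3/2 −u'' v dx = −[u'(x) v(x)]_0^3/2 + ∫_0^3/2 u'(x) v'(x) dx.
Thus ∫_0^3/2 u'(x) v'(x) dx = ∫_0^3/2 f(x) v(x) dx + [u'(x) v(x)]_0^3/2.
Choose V so that boundary terms are either known or forced to vanish.
Mixed BC: u(0) = 0 (Dirichlet) and u'(3/2) = 0 (Neumann). Define V = {v ∈ H^1(0, 3/2) : v(0) = 0}. Then [u' v]_0^3/2 = u'(3/2)·v(3/2) − u'(0)·0 = 0.
Weak formulation: find u (satisfying any essential BC) such that ∫_0^3/2 u'(x) v'(x) dx = ∫_0^3/2 f v dx for all v ∈ V (Dirichlet at 0 absorbed into V; the Neumann datum at x = 3/2 is zero, so no boundary term remains).
Substituting f(x) = 6*sin(4*π*x/3), the right-hand side is ∫_0^3/2 (6*sin(4*π*x/3)) v dx.


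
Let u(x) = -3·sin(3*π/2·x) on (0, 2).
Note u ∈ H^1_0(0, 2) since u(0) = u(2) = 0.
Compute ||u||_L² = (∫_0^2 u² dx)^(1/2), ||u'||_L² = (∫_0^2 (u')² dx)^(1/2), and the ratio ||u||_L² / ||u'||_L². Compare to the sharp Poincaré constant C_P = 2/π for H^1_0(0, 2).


||u||_L² / ||u'||_L² = 2/(3*π) < C_P = 2/π.

u(x) = -3·sin(3*π/2·x), so u'(x) = -9*π*cos(3*π*x/2)/2.
Writing u(x) = A·sin(kπx/L) with A = -3 and k = 3, use ∫_0^L sin²(kπx/L) dx = L/2 and ∫_0^L cos²(kπx/L) dx = L/2.
u² = 9·sin²(3*π/2·x) and (u')² = 81*π^2/4·cos²(3*π/2·x), and each of sin², cos² integrates to L/2 = 1 over (0, 2).
∫_0^2 u² dx = 9, so ||u||_L² = 3.
∫_0^2 (u')² dx = 81*π^2/4, so ||u'||_L² = 9*π/2.
Ratio ||u||_L² / ||u'||_L² = 2/(3*π).
Sharp Poincaré constant on H^1_0(0, 2) is C_P = L/π = 2/π, achieved by sin(π/2·x).
This is the k = 3 harmonic; the ratio L/(kπ) is strictly less than C_P = L/π, consistent with the sharp inequality ||u||_L² ≤ C_P ||u'||_L².


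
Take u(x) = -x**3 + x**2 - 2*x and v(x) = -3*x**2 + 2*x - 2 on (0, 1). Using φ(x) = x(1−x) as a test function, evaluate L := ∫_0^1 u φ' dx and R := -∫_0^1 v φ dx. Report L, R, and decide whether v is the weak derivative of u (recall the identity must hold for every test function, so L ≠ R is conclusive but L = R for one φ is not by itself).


LHS = 19/60, RHS = 19/60. Yes, v = u' weakly.

u(x) = -x**3 + x**2 - 2*x, classical derivative u'(x) = -3*x**2 + 2*x - 2.
φ(x) = x(1−x), so φ'(x) = 1 - 2*x.
Note φ(0) = φ(1) = 0, so the boundary term u·φ vanishes.
LHS = ∫_0^1 u(x) φ'(x) dx = ∫_0^1 (2*x^4 - 3*x^3 + 5*x^2 - 2*x) dx. Term by term:
  ∫_0^1 2*x^4 dx = 2/5;  ∫_0^1 -3*x^3 dx = -3/4;  ∫_0^1 5*x^2 dx = 5/3;
  ∫_0^1 -2*x dx = -1.
Sum: 2/5 − 3/4 + 5/3 − 1 = 19/60.
So LHS = 19/60.
∫_0^1 v(x) φ(x) dx = ∫_0^1 (3*x^4 - 5*x^3 + 4*x^2 - 2*x) dx. Term by term:
  ∫_0^1 3*x^4 dx = 3/5;  ∫_0^1 -5*x^3 dx = -5/4;  ∫_0^1 4*x^2 dx = 4/3;
  ∫_0^1 -2*x dx = -1.
Sum: 3/5 − 5/4 + 4/3 − 1 = -19/60.
So RHS = -∫_0^1 v(x) φ(x) dx = 19/60.
LHS = RHS, so the identity holds for this test φ.
Moreover u is smooth here and v(x) = u'(x) = -3*x**2 + 2*x - 2 pointwise, so the identity holds for every test function. Hence v is the weak derivative of u.


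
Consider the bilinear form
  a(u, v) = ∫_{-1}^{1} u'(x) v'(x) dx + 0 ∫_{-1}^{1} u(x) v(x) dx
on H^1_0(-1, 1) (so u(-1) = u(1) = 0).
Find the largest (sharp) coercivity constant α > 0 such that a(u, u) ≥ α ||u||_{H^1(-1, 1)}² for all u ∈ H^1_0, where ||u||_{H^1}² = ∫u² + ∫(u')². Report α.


α = π^2/(4 + π^2)

Coercivity of a(·,·) on H^1_0(-1, 1) means a(u, u) ≥ α ||u||_{H^1}² for every u ∈ H^1_0.
The interval has length L = 2, and Poincaré/coercivity depend only on L. Here a(u, u) = ∫(u')² + (0)·∫u².
Here c = 0, so a(u,u) = ∫(u')² alone. The condition a(u,u) ≥ α||u||_{H^1}² reads (1−α)∫(u')² ≥ (α−c)∫u². Any admissible α is ≤ 1 (rapidly oscillating u have ∫u²/∫(u')² → 0), and α = 1 would force 0 ≥ (1−c)∫u², impossible since c < 1; so 1−α > 0. By the sharp Poincaré inequality on H^1_0 of an interval of length L, ∫(u')² ≥ (π/L)²∫u² with equality for the first sine mode sin(π(x−x₀)/L) (x₀ the left endpoint), so the inequality holds for all u iff (1−α)(π/L)² ≥ α − c, i.e. α ≤ ((π/L)² + c)/((π/L)² + 1) = (1 + c(L/π)²)/(1 + (L/π)²). (Direct route, valid since c ≤ 0: Poincaré gives c∫u² ≥ c(L/π)²∫(u')², so a(u,u) ≥ (1 + c(L/π)²)∫(u')², while ||u||_{H^1}² ≤ (1 + (L/π)²)∫(u')²; dividing yields the same α.) With (π/L)² = π^2/4 and c = 0, the largest admissible constant is α = ((π/L)² + c)/((π/L)² + 1).
Simplifying, α = π^2/(4 + π^2).


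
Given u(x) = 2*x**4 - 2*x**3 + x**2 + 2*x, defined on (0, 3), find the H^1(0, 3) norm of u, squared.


||u||_{H^1}^2 = 581541/35

The H^1 norm (squared) on an interval (0, L) is
  ||u||_{H^1}^2 = ∫_0^L u(x)^2 dx + ∫_0^L u'(x)^2 dx.
Compute u'(x) = 8*x**3 - 6*x**2 + 2*x + 2.
Then u(x)^2 = 4*x**8 - 8*x**7 + 8*x**6 + 4*x**5 - 7*x**4 + 4*x**3 + 4*x**2 and u'(x)^2 = 64*x**6 - 96*x**5 + 68*x**4 + 8*x**3 - 20*x**2 + 8*x + 4.
Integrate each monomial from 0 to 3 using ∫_0^3 c·x^n dx = c·3^(n+1)/(n+1):
  ∫_0^3 u(x)^2 dx = ∫_0^3 (4*x^8 - 8*x^7 + 8*x^6 + 4*x^5 - 7*x^4 + 4*x^3 + 4*x^2) dx. Term by term:
    ∫_0^3 4*x^8 dx = 8748;  ∫_0^3 -8*x^7 dx = -6561;  ∫_0^3 8*x^6 dx = 17496/7;
    ∫_0^3 4*x^5 dx = 486;  ∫_0^3 -7*x^4 dx = -1701/5;  ∫_0^3 4*x^3 dx = 81;
    ∫_0^3 4*x^2 dx = 36.
  Sum: 8748 − 6561 + 17496/7 + 486 − 1701/5 + 81 + 36 = 173223/35.
  ∫_0^3 u'(x)^2 dx = ∫_0^3 (64*x^6 - 96*x^5 + 68*x^4 + 8*x^3 - 20*x^2 + 8*x + 4) dx. Term by term:
    ∫_0^3 64*x^6 dx = 139968/7;  ∫_0^3 -96*x^5 dx = -11664;  ∫_0^3 68*x^4 dx = 16524/5;
    ∫_0^3 8*x^3 dx = 162;  ∫_0^3 -20*x^2 dx = -180;  ∫_0^3 8*x dx = 36;
    ∫_0^3 4 dx = 12.
  Sum: 139968/7 − 11664 + 16524/5 + 162 − 180 + 36 + 12 = 408318/35.
Adding: ||u||_{H^1}^2 = 173223/35 + 408318/35 = 581541/35.


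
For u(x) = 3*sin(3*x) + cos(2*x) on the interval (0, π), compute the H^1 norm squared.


||u||_{H^1(0,π)}^2 = 36 + 95*π/2

u'(x) = -2*sin(2*x) + 9*cos(3*x).
Expand u² and (u')² and integrate term by term on (0, π), using: for integers n ≥ 1, ∫_0^π sin²(nx) dx = ∫_0^π cos²(nx) dx = π/2; for n ≠ n', ∫_0^π sin(nx)sin(n'x) dx = ∫_0^π cos(nx)cos(n'x) dx = 0; and by product-to-sum, ∫_0^π sin(nx)cos(n'x) dx = ½∫_0^π [sin((n+n')x) + sin((n−n')x)] dx, which is 0 when n+n' is even and 2n/(n²−n'²) when n+n' is odd (it need not vanish on (0, π)).
  u² squared terms: (3)²·∫sin(3x)² dx = 9·π/2 = 9*π/2;  (1)²·∫cos(2x)² dx = 1·π/2 = π/2.
  u² cross terms: 2·(3)·(1)·∫sin(3x)·cos(2x) dx = 6·(6/5) = 36/5.
  So ∫_0^π u² dx = 9*π/2 + π/2 + 36/5 = 36/5 + 5*π.
  (u')² squared terms: (-2)²·∫sin(2x)² dx = 4·π/2 = 2*π;  (9)²·∫cos(3x)² dx = 81·π/2 = 81*π/2.
  (u')² cross terms: 2·(-2)·(9)·∫sin(2x)·cos(3x) dx = -36·(-4/5) = 144/5.
  So ∫_0^π (u')² dx = 2*π + 81*π/2 + 144/5 = 144/5 + 85*π/2.
||u||_{H^1}^2 = (36/5 + 5*π) + (144/5 + 85*π/2) = 36 + 95*π/2.


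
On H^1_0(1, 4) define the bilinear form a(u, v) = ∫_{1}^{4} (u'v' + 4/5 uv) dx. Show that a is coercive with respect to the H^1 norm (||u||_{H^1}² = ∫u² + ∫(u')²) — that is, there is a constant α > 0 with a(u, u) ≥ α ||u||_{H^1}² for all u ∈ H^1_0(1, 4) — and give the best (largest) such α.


α = (36/5 + π^2)/(9 + π^2)

Coercivity of a(·,·) on H^1_0(1, 4) means a(u, u) ≥ α ||u||_{H^1}² for every u ∈ H^1_0.
The interval has length L = 3, and Poincaré/coercivity depend only on L. Here a(u, u) = ∫(u')² + (4/5)·∫u².
Here 0 < c = 4/5 < 1. The condition a(u,u) ≥ α||u||_{H^1}² reads (1−α)∫(u')² ≥ (α−c)∫u². Any admissible α is ≤ 1 (rapidly oscillating u have ∫u²/∫(u')² → 0), and α = 1 would force 0 ≥ (1−c)∫u², impossible since c < 1; so 1−α > 0. By the sharp Poincaré inequality on H^1_0 of an interval of length L, ∫(u')² ≥ (π/L)²∫u² with equality for the first sine mode sin(π(x−x₀)/L) (x₀ the left endpoint), so the inequality holds for all u iff (1−α)(π/L)² ≥ α − c, i.e. α ≤ ((π/L)² + c)/((π/L)² + 1) = (1 + c(L/π)²)/(1 + (L/π)²). With (π/L)² = π^2/9 and c = 4/5, the largest admissible constant is α = ((π/L)² + c)/((π/L)² + 1).
Simplifying, α = (36/5 + π^2)/(9 + π^2).


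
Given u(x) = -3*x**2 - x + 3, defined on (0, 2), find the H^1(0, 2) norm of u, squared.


||u||_{H^1}^2 = 2464/15

The H^1 norm (squared) on an interval (0, L) is
  ||u||_{H^1}^2 = ∫_0^L u(x)^2 dx + ∫_0^L u'(x)^2 dx.
Compute u'(x) = -6*x - 1.
Then u(x)^2 = 9*x**4 + 6*x**3 - 17*x**2 - 6*x + 9 and u'(x)^2 = 36*x**2 + 12*x + 1.
Integrate each monomial from 0 to 2 using ∫_0^2 c·x^n dx = c·2^(n+1)/(n+1):
  ∫_0^2 u(x)^2 dx = ∫_0^2 (9*x^4 + 6*x^3 - 17*x^2 - 6*x + 9) dx. Term by term:
    ∫_0^2 9*x^4 dx = 288/5;  ∫_0^2 6*x^3 dx = 24;  ∫_0^2 -17*x^2 dx = -136/3;
    ∫_0^2 -6*x dx = -12;  ∫_0^2 9 dx = 18.
  Sum: 288/5 + 24 − 136/3 − 12 + 18 = 634/15.
  ∫_0^2 u'(x)^2 dx = ∫_0^2 (36*x^2 + 12*x + 1) dx. Term by term:
    ∫_0^2 36*x^2 dx = 96;  ∫_0^2 12*x dx = 24;  ∫_0^2 1 dx = 2.
  Sum: 96 + 24 + 2 = 122.
Adding: ||u||_{H^1}^2 = 634/15 + 122 = 2464/15.


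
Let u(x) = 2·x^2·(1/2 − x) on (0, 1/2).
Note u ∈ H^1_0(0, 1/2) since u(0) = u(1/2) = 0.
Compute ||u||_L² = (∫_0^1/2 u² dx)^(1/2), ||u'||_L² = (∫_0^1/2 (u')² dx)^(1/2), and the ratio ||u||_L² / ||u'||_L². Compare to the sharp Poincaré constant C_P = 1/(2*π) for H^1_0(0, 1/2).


||u||_L² / ||u'||_L² = sqrt(14)/28 < C_P = 1/(2*π).

u(x) = 2·x^2·(1/2 − x), so u'(x) = 2*x*(1 - 3*x).
u(x) = 2·x^2·(1/2 − x) vanishes at x = 0 and x = 1/2, so u ∈ H^1_0(0, 1/2). Differentiate via the product rule and integrate the resulting polynomials term by term.
  ∫_0^1/2 u² dx = ∫_0^1/2 (4*x^6 - 4*x^5 + x^4) dx. Term by term:
    ∫_0^1/2 4*x^6 dx = 1/224;  ∫_0^1/2 -4*x^5 dx = -1/96;  ∫_0^1/2 x^4 dx = 1/160.
  Sum: 1/224 − 1/96 + 1/160 = 1/3360.
  ∫_0^1/2 (u')² dx = ∫_0^1/2 (36*x^4 - 24*x^3 + 4*x^2) dx. Term by term:
    ∫_0^1/2 36*x^4 dx = 9/40;  ∫_0^1/2 -24*x^3 dx = -3/8;  ∫_0^1/2 4*x^2 dx = 1/6.
  Sum: 9/40 − 3/8 + 1/6 = 1/60.
∫_0^1/2 u² dx = 1/3360, so ||u||_L² = sqrt(210)/840.
∫_0^1/2 (u')² dx = 1/60, so ||u'||_L² = sqrt(15)/30.
Ratio ||u||_L² / ||u'||_L² = sqrt(14)/28.
Sharp Poincaré constant on H^1_0(0, 1/2) is C_P = L/π = 1/(2*π), achieved by sin(2*π·x).
A polynomial bump cannot attain the sharp Poincaré constant (only the first sine eigenfunction does), so the ratio is strictly less than C_P, consistent with ||u||_L² ≤ C_P ||u'||_L².


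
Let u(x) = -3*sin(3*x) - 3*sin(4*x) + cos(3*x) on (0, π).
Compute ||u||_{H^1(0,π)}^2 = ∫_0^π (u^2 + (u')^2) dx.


||u||_{H^1(0,π)}^2 = -480/7 + 253*π/2

u'(x) = -3*sin(3*x) - 9*cos(3*x) - 12*cos(4*x).
Expand u² and (u')² and integrate term by term on (0, π), using: for integers n ≥ 1, ∫_0^π sin²(nx) dx = ∫_0^π cos²(nx) dx = π/2; for n ≠ n', ∫_0^π sin(nx)sin(n'x) dx = ∫_0^π cos(nx)cos(n'x) dx = 0; and by product-to-sum, ∫_0^π sin(nx)cos(n'x) dx = ½∫_0^π [sin((n+n')x) + sin((n−n')x)] dx, which is 0 when n+n' is even and 2n/(n²−n'²) when n+n' is odd (it need not vanish on (0, π)).
  u² squared terms: (-3)²·∫sin(3x)² dx = 9·π/2 = 9*π/2;  (-3)²·∫sin(4x)² dx = 9·π/2 = 9*π/2;  (1)²·∫cos(3x)² dx = 1·π/2 = π/2.
  u² cross terms: 2·(-3)·(-3)·∫sin(3x)·sin(4x) dx = 18·(0) = 0;  2·(-3)·(1)·∫sin(3x)·cos(3x) dx = -6·(0) = 0;  2·(-3)·(1)·∫sin(4x)·cos(3x) dx = -6·(8/7) = -48/7.
  So ∫_0^π u² dx = 9*π/2 + 9*π/2 + π/2 + 0 + 0 − 48/7 = -48/7 + 19*π/2.
  (u')² squared terms: (-12)²·∫cos(4x)² dx = 144·π/2 = 72*π;  (-9)²·∫cos(3x)² dx = 81·π/2 = 81*π/2;  (-3)²·∫sin(3x)² dx = 9·π/2 = 9*π/2.
  (u')² cross terms: 2·(-12)·(-9)·∫cos(4x)·cos(3x) dx = 216·(0) = 0;  2·(-12)·(-3)·∫cos(4x)·sin(3x) dx = 72·(-6/7) = -432/7;  2·(-9)·(-3)·∫cos(3x)·sin(3x) dx = 54·(0) = 0.
  So ∫_0^π (u')² dx = 72*π + 81*π/2 + 9*π/2 + 0 − 432/7 + 0 = -432/7 + 117*π.
||u||_{H^1}^2 = (-48/7 + 19*π/2) + (-432/7 + 117*π) = -480/7 + 253*π/2.


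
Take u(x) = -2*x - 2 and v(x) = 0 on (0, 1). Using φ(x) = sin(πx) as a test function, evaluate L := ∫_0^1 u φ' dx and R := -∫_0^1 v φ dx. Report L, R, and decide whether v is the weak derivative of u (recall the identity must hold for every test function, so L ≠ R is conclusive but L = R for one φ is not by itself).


LHS = 4/π, RHS = 0. No, v is not the weak derivative of u.

u(x) = -2*x - 2, classical derivative u'(x) = -2.
φ(x) = sin(πx), so φ'(x) = π*cos(π*x).
Note φ(0) = φ(1) = 0, so the boundary term u·φ vanishes.
LHS = ∫_0^1 u(x) φ'(x) dx = ∫_0^1 (-2*π*x*cos(π*x) - 2*π*cos(π*x)) dx. Term by term:
  ∫_0^1 -2*π*cos(π*x) dx = 0;  ∫_0^1 -2*π*x*cos(π*x) dx = 4/π.
Sum: 0 + 4/π = 4/π.
So LHS = 4/π.
∫_0^1 v(x) φ(x) dx = ∫_0^1 (0) dx. Term by term:
  ∫_0^1 0 dx = 0.
So RHS = -∫_0^1 v(x) φ(x) dx = 0.
LHS − RHS = 4/π ≠ 0, so the identity fails.
(For a valid weak derivative the identity must hold for EVERY test function, in particular this one. The failure shows v is NOT the weak derivative of u.)
Correct weak derivative would be u'(x) = -2.


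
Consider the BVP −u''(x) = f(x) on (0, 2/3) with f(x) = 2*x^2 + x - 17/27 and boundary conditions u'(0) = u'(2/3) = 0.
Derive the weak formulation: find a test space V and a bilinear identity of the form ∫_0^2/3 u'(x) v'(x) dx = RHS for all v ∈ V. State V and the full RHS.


V = H^1(0, 2/3) (no boundary constraint on v; u is determined up to an additive constant); weak form: ∫_0^2/3 u'v' dx = ∫_0^2/3 (2*x^2 + x - 17/27) v dx for all v ∈ V.

Multiply both sides by a test function v and integrate from 0 to 2/3:
  ∫_0^2/3 −u''(x) v(x) dx = ∫_0^2/3 f(x) v(x) dx.
Integrate the LHS by parts once:
  ∫_0^2/3 −u'' v dx = −[u'(x) v(x)]_0^2/3 + ∫_0^2/3 u'(x) v'(x) dx.
Thus ∫_0^2/3 u'(x) v'(x) dx = ∫_0^2/3 f(x) v(x) dx + [u'(x) v(x)]_0^2/3.
Choose V so that boundary terms are either known or forced to vanish.
u has homogeneous Neumann: u'(0) = u'(2/3) = 0. So [u' v]_0^2/3 = 0·v(2/3) − 0·v(0) = 0 for any v; take V = H^1(0, 2/3).
Weak formulation: find u (satisfying any essential BC) such that ∫_0^2/3 u'(x) v'(x) dx = ∫_0^2/3 f v dx for all v ∈ V (homogeneous Neumann, so boundary terms vanish).
Substituting f(x) = 2*x^2 + x - 17/27, the right-hand side is ∫_0^2/3 (2*x^2 + x - 17/27) v dx.
Compatibility check (pure Neumann): taking v ≡ 1 ∈ V gives 0 = ∫_0^2/3 f dx + (0) − (0), i.e. ∫_0^2/3 f dx must equal u'(0) − u'(2/3) = 0. Indeed ∫_0^2/3 (2*x^2 + x - 17/27) dx = 0, so the data are compatible. The solution is then unique only up to an additive constant (fix it e.g. by requiring ∫_0^2/3 u dx = 0).


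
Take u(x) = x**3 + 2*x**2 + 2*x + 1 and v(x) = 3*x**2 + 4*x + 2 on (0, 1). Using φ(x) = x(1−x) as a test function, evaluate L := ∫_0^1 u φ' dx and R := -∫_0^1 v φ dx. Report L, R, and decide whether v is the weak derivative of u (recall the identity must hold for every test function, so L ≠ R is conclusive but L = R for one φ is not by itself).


LHS = -49/60, RHS = -49/60. Yes, v = u' weakly.

u(x) = x**3 + 2*x**2 + 2*x + 1, classical derivative u'(x) = 3*x**2 + 4*x + 2.
φ(x) = x(1−x), so φ'(x) = 1 - 2*x.
Note φ(0) = φ(1) = 0, so the boundary term u·φ vanishes.
LHS = ∫_0^1 u(x) φ'(x) dx = ∫_0^1 (-2*x^4 - 3*x^3 - 2*x^2 + 1) dx. Term by term:
  ∫_0^1 -2*x^4 dx = -2/5;  ∫_0^1 -3*x^3 dx = -3/4;  ∫_0^1 -2*x^2 dx = -2/3;
  ∫_0^1 1 dx = 1.
Sum: -2/5 − 3/4 − 2/3 + 1 = -49/60.
So LHS = -49/60.
∫_0^1 v(x) φ(x) dx = ∫_0^1 (-3*x^4 - x^3 + 2*x^2 + 2*x) dx. Term by term:
  ∫_0^1 -3*x^4 dx = -3/5;  ∫_0^1 -x^3 dx = -1/4;  ∫_0^1 2*x^2 dx = 2/3;
  ∫_0^1 2*x dx = 1.
Sum: -3/5 − 1/4 + 2/3 + 1 = 49/60.
So RHS = -∫_0^1 v(x) φ(x) dx = -49/60.
LHS = RHS, so the identity holds for this test φ.
Moreover u is smooth here and v(x) = u'(x) = 3*x**2 + 4*x + 2 pointwise, so the identity holds for every test function. Hence v is the weak derivative of u.


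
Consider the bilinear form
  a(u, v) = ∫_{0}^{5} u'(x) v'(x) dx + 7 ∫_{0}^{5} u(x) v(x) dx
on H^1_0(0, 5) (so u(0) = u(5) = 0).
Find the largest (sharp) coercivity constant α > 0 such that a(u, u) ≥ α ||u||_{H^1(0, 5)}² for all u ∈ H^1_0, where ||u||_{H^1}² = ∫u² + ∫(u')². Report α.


α = 1

Coercivity of a(·,·) on H^1_0(0, 5) means a(u, u) ≥ α ||u||_{H^1}² for every u ∈ H^1_0.
The interval has length L = 5, and Poincaré/coercivity depend only on L. Here a(u, u) = ∫(u')² + (7)·∫u².
Here c = 7 ≥ 1, so a(u,u) = ∫(u')² + c∫u² ≥ ∫(u')² + ∫u² = ||u||_{H^1}², i.e. α = 1 works. No larger α is possible: a(u,u) ≥ α||u||_{H^1}² means (1−α)∫(u')² ≥ (α−c)∫u², and for the modes u_n = sin(nπ(x−x₀)/L) (x₀ the left endpoint) one has ∫u_n²/∫(u_n')² = (L/(nπ))² → 0, so a(u_n,u_n)/||u_n||_{H^1}² → 1. Hence the optimal constant is α = 1.
Therefore α = 1.


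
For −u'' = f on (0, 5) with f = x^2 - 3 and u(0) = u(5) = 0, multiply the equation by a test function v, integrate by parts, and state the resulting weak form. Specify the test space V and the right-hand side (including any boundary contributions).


V = H^1_0(0, 5) (so v(0) = v(5) = 0); weak form: ∫_0^5 u'v' dx = ∫_0^5 (x^2 - 3) v dx for all v ∈ V.

Multiply both sides by a test function v and integrate from 0 to 5:
  ∫_0^5 −u''(x) v(x) dx = ∫_0^5 f(x) v(x) dx.
Integrate the LHS by parts once:
  ∫_0^5 −u'' v dx = −[u'(x) v(x)]_0^5 + ∫_0^5 u'(x) v'(x) dx.
Thus ∫_0^5 u'(x) v'(x) dx = ∫_0^5 f(x) v(x) dx + [u'(x) v(x)]_0^5.
Choose V so that boundary terms are either known or forced to vanish.
u is Dirichlet: u(0) = u(5) = 0. Let V = H^1_0(0, 5); then v(0) = v(5) = 0, and [u' v]_0^5 = 0.
Weak formulation: find u (satisfying any essential BC) such that ∫_0^5 u'(x) v'(x) dx = ∫_0^5 f v dx for all v ∈ V.
Substituting f(x) = x^2 - 3, the right-hand side is ∫_0^5 (x^2 - 3) v dx.


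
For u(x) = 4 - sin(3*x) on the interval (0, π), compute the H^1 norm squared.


||u||_{H^1(0,π)}^2 = -16/3 + 21*π

u'(x) = -3*cos(3*x).
Expand u² and (u')² and integrate term by term on (0, π), using: for integers n ≥ 1, ∫_0^π sin²(nx) dx = ∫_0^π cos²(nx) dx = π/2; for n ≠ n', ∫_0^π sin(nx)sin(n'x) dx = ∫_0^π cos(nx)cos(n'x) dx = 0; and by product-to-sum, ∫_0^π sin(nx)cos(n'x) dx = ½∫_0^π [sin((n+n')x) + sin((n−n')x)] dx, which is 0 when n+n' is even and 2n/(n²−n'²) when n+n' is odd (it need not vanish on (0, π)). For the constant mode: ∫_0^π 1 dx = π, ∫_0^π cos(nx) dx = 0, ∫_0^π sin(nx) dx = (1−(−1)^n)/n.
  u² squared terms: (4)²·∫1 dx = 16·π = 16*π;  (-1)²·∫sin(3x)² dx = 1·π/2 = π/2.
  u² cross terms: 2·(4)·(-1)·∫1·sin(3x) dx = -8·(2/3) = -16/3.
  So ∫_0^π u² dx = 16*π + π/2 − 16/3 = -16/3 + 33*π/2.
  (u')² squared terms: (-3)²·∫cos(3x)² dx = 9·π/2 = 9*π/2.
  So ∫_0^π (u')² dx = 9*π/2.
||u||_{H^1}^2 = (-16/3 + 33*π/2) + (9*π/2) = -16/3 + 21*π.


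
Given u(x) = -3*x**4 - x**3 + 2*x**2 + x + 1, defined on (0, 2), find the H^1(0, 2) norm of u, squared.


||u||_{H^1}^2 = 46424/15

The H^1 norm (squared) on an interval (0, L) is
  ||u||_{H^1}^2 = ∫_0^L u(x)^2 dx + ∫_0^L u'(x)^2 dx.
Compute u'(x) = -12*x**3 - 3*x**2 + 4*x + 1.
Then u(x)^2 = 9*x**8 + 6*x**7 - 11*x**6 - 10*x**5 - 4*x**4 + 2*x**3 + 5*x**2 + 2*x + 1 and u'(x)^2 = 144*x**6 + 72*x**5 - 87*x**4 - 48*x**3 + 10*x**2 + 8*x + 1.
Integrate each monomial from 0 to 2 using ∫_0^2 c·x^n dx = c·2^(n+1)/(n+1):
  ∫_0^2 u(x)^2 dx = ∫_0^2 (9*x^8 + 6*x^7 - 11*x^6 - 10*x^5 - 4*x^4 + 2*x^3 + 5*x^2 + 2*x + 1) dx. Term by term:
    ∫_0^2 9*x^8 dx = 512;  ∫_0^2 6*x^7 dx = 192;  ∫_0^2 -11*x^6 dx = -1408/7;
    ∫_0^2 -10*x^5 dx = -320/3;  ∫_0^2 -4*x^4 dx = -128/5;  ∫_0^2 2*x^3 dx = 8;
    ∫_0^2 5*x^2 dx = 40/3;  ∫_0^2 2*x dx = 4;  ∫_0^2 1 dx = 2.
  Sum: 512 + 192 − 1408/7 − 320/3 − 128/5 + 8 + 40/3 + 4 + 2 = 41782/105.
  ∫_0^2 u'(x)^2 dx = ∫_0^2 (144*x^6 + 72*x^5 - 87*x^4 - 48*x^3 + 10*x^2 + 8*x + 1) dx. Term by term:
    ∫_0^2 144*x^6 dx = 18432/7;  ∫_0^2 72*x^5 dx = 768;  ∫_0^2 -87*x^4 dx = -2784/5;
    ∫_0^2 -48*x^3 dx = -192;  ∫_0^2 10*x^2 dx = 80/3;  ∫_0^2 8*x dx = 16;
    ∫_0^2 1 dx = 2.
  Sum: 18432/7 + 768 − 2784/5 − 192 + 80/3 + 16 + 2 = 283186/105.
Adding: ||u||_{H^1}^2 = 41782/105 + 283186/105 = 46424/15.


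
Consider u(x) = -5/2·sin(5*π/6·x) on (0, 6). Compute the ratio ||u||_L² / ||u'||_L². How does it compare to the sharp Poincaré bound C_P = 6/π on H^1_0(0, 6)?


||u||_L² / ||u'||_L² = 6/(5*π) < C_P = 6/π.

u(x) = -5/2·sin(5*π/6·x), so u'(x) = -25*π*cos(5*π*x/6)/12.
Writing u(x) = A·sin(kπx/L) with A = -5/2 and k = 5, use ∫_0^L sin²(kπx/L) dx = L/2 and ∫_0^L cos²(kπx/L) dx = L/2.
u² = 25/4·sin²(5*π/6·x) and (u')² = 625*π^2/144·cos²(5*π/6·x), and each of sin², cos² integrates to L/2 = 3 over (0, 6).
∫_0^6 u² dx = 75/4, so ||u||_L² = 5*sqrt(3)/2.
∫_0^6 (u')² dx = 625*π^2/48, so ||u'||_L² = 25*sqrt(3)*π/12.
Ratio ||u||_L² / ||u'||_L² = 6/(5*π).
Sharp Poincaré constant on H^1_0(0, 6) is C_P = L/π = 6/π, achieved by sin(π/6·x).
This is the k = 5 harmonic; the ratio L/(kπ) is strictly less than C_P = L/π, consistent with the sharp inequality ||u||_L² ≤ C_P ||u'||_L².


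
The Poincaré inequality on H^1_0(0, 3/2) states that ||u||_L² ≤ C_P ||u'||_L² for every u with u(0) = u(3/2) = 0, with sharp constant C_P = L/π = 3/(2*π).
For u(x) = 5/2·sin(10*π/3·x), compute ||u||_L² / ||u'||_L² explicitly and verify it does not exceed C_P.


||u||_L² / ||u'||_L² = 3/(10*π) < C_P = 3/(2*π).

u(x) = 5/2·sin(10*π/3·x), so u'(x) = 25*π*cos(10*π*x/3)/3.
Writing u(x) = A·sin(kπx/L) with A = 5/2 and k = 5, use ∫_0^L sin²(kπx/L) dx = L/2 and ∫_0^L cos²(kπx/L) dx = L/2.
u² = 25/4·sin²(10*π/3·x) and (u')² = 625*π^2/9·cos²(10*π/3·x), and each of sin², cos² integrates to L/2 = 3/4 over (0, 3/2).
∫_0^3/2 u² dx = 75/16, so ||u||_L² = 5*sqrt(3)/4.
∫_0^3/2 (u')² dx = 625*π^2/12, so ||u'||_L² = 25*sqrt(3)*π/6.
Ratio ||u||_L² / ||u'||_L² = 3/(10*π).
Sharp Poincaré constant on H^1_0(0, 3/2) is C_P = L/π = 3/(2*π), achieved by sin(2*π/3·x).
This is the k = 5 harmonic; the ratio L/(kπ) is strictly less than C_P = L/π, consistent with the sharp inequality ||u||_L² ≤ C_P ||u'||_L².


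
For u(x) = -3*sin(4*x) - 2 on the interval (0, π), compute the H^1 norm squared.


||u||_{H^1(0,π)}^2 = 161*π/2

u'(x) = -12*cos(4*x).
Expand u² and (u')² and integrate term by term on (0, π), using: for integers n ≥ 1, ∫_0^π sin²(nx) dx = ∫_0^π cos²(nx) dx = π/2; for n ≠ n', ∫_0^π sin(nx)sin(n'x) dx = ∫_0^π cos(nx)cos(n'x) dx = 0; and by product-to-sum, ∫_0^π sin(nx)cos(n'x) dx = ½∫_0^π [sin((n+n')x) + sin((n−n')x)] dx, which is 0 when n+n' is even and 2n/(n²−n'²) when n+n' is odd (it need not vanish on (0, π)). For the constant mode: ∫_0^π 1 dx = π, ∫_0^π cos(nx) dx = 0, ∫_0^π sin(nx) dx = (1−(−1)^n)/n.
  u² squared terms: (-2)²·∫1 dx = 4·π = 4*π;  (-3)²·∫sin(4x)² dx = 9·π/2 = 9*π/2.
  u² cross terms: 2·(-2)·(-3)·∫1·sin(4x) dx = 12·(0) = 0.
  So ∫_0^π u² dx = 4*π + 9*π/2 + 0 = 17*π/2.
  (u')² squared terms: (-12)²·∫cos(4x)² dx = 144·π/2 = 72*π.
  So ∫_0^π (u')² dx = 72*π.
||u||_{H^1}^2 = (17*π/2) + (72*π) = 161*π/2.


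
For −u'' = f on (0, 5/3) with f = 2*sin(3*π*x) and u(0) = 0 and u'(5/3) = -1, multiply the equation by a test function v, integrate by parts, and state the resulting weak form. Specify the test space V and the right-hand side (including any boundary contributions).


V = {v ∈ H^1(0, 5/3) : v(0) = 0} (test functions vanish at x = 0 where u is specified); weak form: ∫_0^5/3 u'v' dx = ∫_0^5/3 (2*sin(3*π*x)) v dx − v(5/3) for all v ∈ V.

Multiply both sides by a test function v and integrate from 0 to 5/3:
  ∫_0^5/3 −u''(x) v(x) dx = ∫_0^5/3 f(x) v(x) dx.
Integrate the LHS by parts once:
  ∫_0^5/3 −u'' v dx = −[u'(x) v(x)]_0^5/3 + ∫_0^5/3 u'(x) v'(x) dx.
Thus ∫_0^5/3 u'(x) v'(x) dx = ∫_0^5/3 f(x) v(x) dx + [u'(x) v(x)]_0^5/3.
Choose V so that boundary terms are either known or forced to vanish.
Mixed BC: u(0) = 0 (Dirichlet) and u'(5/3) = -1 (Neumann). Define V = {v ∈ H^1(0, 5/3) : v(0) = 0}. Then [u' v]_0^5/3 = u'(5/3)·v(5/3) − u'(0)·0 = − v(5/3).
Weak formulation: find u (satisfying any essential BC) such that ∫_0^5/3 u'(x) v'(x) dx = ∫_0^5/3 f v dx − v(5/3) for all v ∈ V (Dirichlet at 0 absorbed into V; Neumann datum at x = 5/3 contributes the boundary term).
Substituting f(x) = 2*sin(3*π*x), the right-hand side is ∫_0^5/3 (2*sin(3*π*x)) v dx − v(5/3).
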